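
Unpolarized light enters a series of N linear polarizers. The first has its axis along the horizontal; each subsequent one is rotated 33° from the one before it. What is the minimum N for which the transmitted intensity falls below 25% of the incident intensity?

First polarizer halves the unpolarized light: factor 1/2.
Each further stage multiplies by cos²(33°) = 0.7034.
After N polarizers: T = 0.5·0.7034^(N−1). Require T < 0.25 ⇒ N−1 > ln(0.25/0.5)/ln(0.7034) = 1.97, so N−1 ≥ 2 and N = 3.
Check: N=3 gives T = 0.2474 < 0.25; N=2 gives T = 0.3517.

N = 3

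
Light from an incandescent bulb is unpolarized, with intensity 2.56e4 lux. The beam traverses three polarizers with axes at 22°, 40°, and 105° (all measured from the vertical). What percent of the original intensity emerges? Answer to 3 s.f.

Unpolarized light through the first polarizer → I₁ = 2.56e4 lux/2 = 1.28e+04 lux, polarized at 22°.
I₂ = I₁ · cos²(18°) = 1.28e+04 · 0.9045 = 1.158e+04 lux.
I₃ = I₂ · cos²(65°) = 1.158e+04 · 0.1786 = 2068 lux.
That is 8.078% of the incident intensity.

≈ 8.08%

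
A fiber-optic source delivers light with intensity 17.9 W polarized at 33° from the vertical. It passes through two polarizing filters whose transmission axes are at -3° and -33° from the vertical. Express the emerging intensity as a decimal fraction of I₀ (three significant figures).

I₁ = 17.9 W · cos²(36°) = 11.72 W.
I₂ = I₁ · cos²(30°) = 11.72 · 0.75 = 8.787 W.
Transmitted fraction = 0.4909.

I/I₀ ≈ 0.491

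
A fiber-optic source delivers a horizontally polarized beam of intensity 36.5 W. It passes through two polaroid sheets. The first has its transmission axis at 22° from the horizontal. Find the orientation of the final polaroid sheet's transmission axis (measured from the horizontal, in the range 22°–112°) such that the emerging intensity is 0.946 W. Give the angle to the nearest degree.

I₁ = I₀ cos²(22° − 0°) = I₀ cos²(22°) = 0.8597 I₀.
Target fraction: 0.946 / 36.5 W = 0.02592 of I₀.
Need I₂/I₀ = 0.02592, so cos²(θ − 22°) = 0.02592 / 0.8597 = 0.03015.
θ − 22° = arccos(√0.03015) = 80.0°, giving θ ≈ 22 + 80.0 = 102.0°.

θ ≈ 102°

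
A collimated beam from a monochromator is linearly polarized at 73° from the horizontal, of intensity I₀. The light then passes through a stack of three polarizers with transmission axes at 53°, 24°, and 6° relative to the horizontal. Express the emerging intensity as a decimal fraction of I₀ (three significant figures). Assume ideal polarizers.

≈ 0.611 I₀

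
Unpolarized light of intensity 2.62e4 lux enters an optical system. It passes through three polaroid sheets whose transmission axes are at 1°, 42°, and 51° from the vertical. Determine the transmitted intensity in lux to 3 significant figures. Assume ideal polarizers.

Unpolarized light through the first polarizer → I₁ = 2.62e4 lux/2 = 1.31e+04 lux, polarized at 1°.
I₂ = I₁ · cos²(41°) = 1.31e+04 · 0.5696 = 7462 lux.
I₃ = I₂ · cos²(9°) = 7462 · 0.9755 = 7279 lux.

I ≈ 7280 lux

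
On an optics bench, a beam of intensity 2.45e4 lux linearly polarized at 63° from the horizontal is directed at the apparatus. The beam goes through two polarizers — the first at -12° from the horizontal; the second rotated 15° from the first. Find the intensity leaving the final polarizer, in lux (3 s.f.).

I₁ = 2.45e4 lux · cos²(75°) = 1641 lux.
I₂ = I₁ · cos²(15°) = 1641 · 0.933 = 1531 lux.

I ≈ 1530 lux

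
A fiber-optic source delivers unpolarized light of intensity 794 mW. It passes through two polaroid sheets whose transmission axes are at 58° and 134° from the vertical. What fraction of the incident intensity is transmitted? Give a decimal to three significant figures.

Unpolarized light through the first polarizer → I₁ = 794 mW/2 = 397 mW, polarized at 58°.
I₂ = I₁ · cos²(76°) = 397 · 0.05853 = 23.23 mW.
Transmitted fraction = 0.02926.

I/I₀ ≈ 0.0293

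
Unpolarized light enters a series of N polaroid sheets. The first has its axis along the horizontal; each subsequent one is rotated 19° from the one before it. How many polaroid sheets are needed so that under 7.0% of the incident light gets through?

N = 19

First polarizer halves the unpolarized light: factor 1/2.
Each further stage multiplies by cos²(19°) = 0.894.
After N polarizers: T = 0.5·0.894^(N−1). Require T < 0.070 ⇒ N−1 > ln(0.070/0.5)/ln(0.894) = 17.55, so N−1 ≥ 18 and N = 19.
Check: N=19 gives T = 0.06654 < 0.070; N=18 gives T = 0.07443.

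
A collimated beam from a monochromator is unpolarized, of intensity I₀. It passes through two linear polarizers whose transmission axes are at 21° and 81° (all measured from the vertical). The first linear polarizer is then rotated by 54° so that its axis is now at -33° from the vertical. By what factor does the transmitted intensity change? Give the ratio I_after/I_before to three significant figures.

Before rotation:
Unpolarized light through the first polarizer → I₁ = ½ I₀, now polarized at 21°.
I₂ = I₁ cos²(81° − 21°) = 0.5 I₀ · cos²(60°) = 0.125 I₀.
After rotation:
Unpolarized light through the first polarizer → I₁ = ½ I₀, now polarized at -33°.
Angle between axes 1 and 2: 66°. I₂ = 0.5 I₀ · cos²(66°) = 0.08272 I₀.
Ratio = 0.08272 / 0.125 = 0.6617.

I_new/I_old ≈ 0.662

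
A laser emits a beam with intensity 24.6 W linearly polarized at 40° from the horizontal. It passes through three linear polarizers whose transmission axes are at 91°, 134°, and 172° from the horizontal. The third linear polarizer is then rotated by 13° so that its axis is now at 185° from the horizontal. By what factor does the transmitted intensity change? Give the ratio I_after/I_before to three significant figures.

Before rotation:
I₁ = I₀ cos²(91° − 40°) = I₀ cos²(51°) = 0.396 I₀.
I₂ = I₁ cos²(134° − 91°) = 0.396 I₀ · cos²(43°) = 0.2118 I₀.
I₃ = I₂ cos²(172° − 134°) = 0.2118 I₀ · cos²(38°) = 0.1315 I₀.
After rotation:
I₁ = I₀ cos²(91° − 40°) = I₀ cos²(51°) = 0.396 I₀.
I₂ = I₁ cos²(134° − 91°) = 0.396 I₀ · cos²(43°) = 0.2118 I₀.
I₃ = I₂ cos²(185° − 134°) = 0.2118 I₀ · cos²(51°) = 0.0839 I₀.
Ratio = 0.0839 / 0.1315 = 0.6378.

I_new/I_old ≈ 0.638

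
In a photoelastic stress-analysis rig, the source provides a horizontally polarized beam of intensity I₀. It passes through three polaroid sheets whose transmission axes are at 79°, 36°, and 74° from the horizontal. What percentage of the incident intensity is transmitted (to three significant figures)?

By Malus's law, I₁ = I₀ cos²(79° − 0°) = I₀ cos²(79°) = 0.03641 I₀.
I₂ = I₁ cos²(36° − 79°) = 0.03641 I₀ · cos²(43°) = 0.01947 I₀.
I₃ = I₂ cos²(74° − 36°) = 0.01947 I₀ · cos²(38°) = 0.01209 I₀.
That is 1.209% of the incident intensity.

≈ 1.21%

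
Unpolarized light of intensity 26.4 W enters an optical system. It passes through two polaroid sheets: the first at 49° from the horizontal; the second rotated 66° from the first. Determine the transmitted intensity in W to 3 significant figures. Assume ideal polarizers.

I ≈ 2.18 W

Unpolarized light through the first polarizer → I₁ = 26.4 W/2 = 13.2 W, polarized at 49°.
I₂ = I₁ · cos²(66°) = 13.2 · 0.1654 = 2.184 W.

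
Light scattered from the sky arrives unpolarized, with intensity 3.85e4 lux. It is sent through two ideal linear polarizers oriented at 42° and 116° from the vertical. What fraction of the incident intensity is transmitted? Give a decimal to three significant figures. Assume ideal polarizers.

Unpolarized light through the first polarizer → I₁ = 3.85e4 lux/2 = 1.925e+04 lux, polarized at 42°.
I₂ = I₁ · cos²(74°) = 1.925e+04 · 0.07598 = 1463 lux.
Transmitted fraction = 0.03799.

I/I₀ ≈ 0.0380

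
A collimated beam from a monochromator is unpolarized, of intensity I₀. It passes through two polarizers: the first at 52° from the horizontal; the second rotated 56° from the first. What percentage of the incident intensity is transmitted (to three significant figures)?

≈ 15.6%

Unpolarized light through the first polarizer → I₁ = ½ I₀, now polarized at 52°.
I₂ = I₁ cos²(56°) = 0.5 · 0.3127 I₀ = 0.1563 I₀.
That is 15.63% of the incident intensity.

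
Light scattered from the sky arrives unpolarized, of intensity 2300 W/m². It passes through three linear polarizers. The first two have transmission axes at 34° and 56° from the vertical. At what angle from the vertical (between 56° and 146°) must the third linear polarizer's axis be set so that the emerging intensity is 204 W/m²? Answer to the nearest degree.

Unpolarized light through the first polarizer → I₁ = ½ I₀, now polarized at 34°.
I₂ = I₁ cos²(56° − 34°) = 0.5 I₀ · cos²(22°) = 0.4298 I₀.
Target fraction: 204 / 2300 W/m² = 0.0887 of I₀.
Need I₃/I₀ = 0.0887, so cos²(θ − 56°) = 0.0887 / 0.4298 = 0.2063.
θ − 56° = arccos(√0.2063) = 63.0°, giving θ ≈ 56 + 63.0 = 119.0°.

θ ≈ 119°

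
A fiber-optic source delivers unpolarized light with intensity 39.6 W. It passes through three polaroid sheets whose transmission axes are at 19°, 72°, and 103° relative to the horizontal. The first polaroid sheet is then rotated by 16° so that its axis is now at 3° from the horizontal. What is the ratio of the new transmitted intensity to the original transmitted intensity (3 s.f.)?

Before rotation:
Unpolarized light through the first polarizer → I₁ = ½ I₀, now polarized at 19°.
I₂ = I₁ cos²(72° − 19°) = 0.5 I₀ · cos²(53°) = 0.1811 I₀.
I₃ = I₂ cos²(103° − 72°) = 0.1811 I₀ · cos²(31°) = 0.1331 I₀.
After rotation:
Unpolarized light through the first polarizer → I₁ = ½ I₀, now polarized at 3°.
I₂ = I₁ cos²(72° − 3°) = 0.5 I₀ · cos²(69°) = 0.06421 I₀.
I₃ = I₂ cos²(103° − 72°) = 0.06421 I₀ · cos²(31°) = 0.04718 I₀.
Ratio = 0.04718 / 0.1331 = 0.3546.

I_new/I_old ≈ 0.355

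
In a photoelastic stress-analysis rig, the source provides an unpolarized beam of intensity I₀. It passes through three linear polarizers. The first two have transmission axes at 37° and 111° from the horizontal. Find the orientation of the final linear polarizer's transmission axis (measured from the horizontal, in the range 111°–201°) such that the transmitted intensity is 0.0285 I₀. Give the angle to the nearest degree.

θ ≈ 141°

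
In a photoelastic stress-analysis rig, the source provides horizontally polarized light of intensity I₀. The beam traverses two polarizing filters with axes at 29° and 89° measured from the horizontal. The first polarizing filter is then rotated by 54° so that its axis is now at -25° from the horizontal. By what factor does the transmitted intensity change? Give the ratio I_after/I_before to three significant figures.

Before rotation:
I₁ = I₀ cos²(29° − 0°) = I₀ cos²(29°) = 0.765 I₀.
I₂ = I₁ cos²(89° − 29°) = 0.765 I₀ · cos²(60°) = 0.1912 I₀.
After rotation:
I₁ = I₀ cos²(-25° − 0°) = I₀ cos²(25°) = 0.8214 I₀.
Angle between axes 1 and 2: 66°. I₂ = 0.8214 I₀ · cos²(66°) = 0.1359 I₀.
Ratio = 0.1359 / 0.1912 = 0.7106.

I_new/I_old ≈ 0.711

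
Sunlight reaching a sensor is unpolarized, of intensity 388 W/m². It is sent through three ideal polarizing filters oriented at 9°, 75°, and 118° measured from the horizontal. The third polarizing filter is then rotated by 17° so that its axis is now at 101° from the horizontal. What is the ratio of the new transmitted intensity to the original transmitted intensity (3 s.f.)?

I_new/I_old ≈ 1.51

Before rotation:
Unpolarized light through the first polarizer → I₁ = ½ I₀, now polarized at 9°.
I₂ = I₁ cos²(75° − 9°) = 0.5 I₀ · cos²(66°) = 0.08272 I₀.
I₃ = I₂ cos²(118° − 75°) = 0.08272 I₀ · cos²(43°) = 0.04424 I₀.
After rotation:
Unpolarized light through the first polarizer → I₁ = ½ I₀, now polarized at 9°.
I₂ = I₁ cos²(75° − 9°) = 0.5 I₀ · cos²(66°) = 0.08272 I₀.
I₃ = I₂ cos²(101° − 75°) = 0.08272 I₀ · cos²(26°) = 0.06682 I₀.
Ratio = 0.06682 / 0.04424 = 1.51.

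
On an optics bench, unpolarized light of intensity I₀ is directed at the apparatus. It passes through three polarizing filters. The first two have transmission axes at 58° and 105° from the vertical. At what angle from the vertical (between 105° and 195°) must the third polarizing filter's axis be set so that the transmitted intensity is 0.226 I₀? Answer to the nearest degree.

θ ≈ 115°

Unpolarized light through the first polarizer → I₁ = ½ I₀, now polarized at 58°.
I₂ = I₁ cos²(105° − 58°) = 0.5 I₀ · cos²(47°) = 0.2326 I₀.
Need I₃/I₀ = 0.226, so cos²(θ − 105°) = 0.226 / 0.2326 = 0.9718.
θ − 105° = arccos(√0.9718) = 9.7°, giving θ ≈ 105 + 9.7 = 114.7°.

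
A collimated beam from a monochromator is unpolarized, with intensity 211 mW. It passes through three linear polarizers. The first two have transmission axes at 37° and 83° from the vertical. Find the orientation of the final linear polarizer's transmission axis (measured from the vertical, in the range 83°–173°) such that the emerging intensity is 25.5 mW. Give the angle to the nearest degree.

Unpolarized light through the first polarizer → I₁ = ½ I₀, now polarized at 37°.
I₂ = I₁ cos²(83° − 37°) = 0.5 I₀ · cos²(46°) = 0.2413 I₀.
Target fraction: 25.5 / 211 mW = 0.1209 of I₀.
Need I₃/I₀ = 0.1209, so cos²(θ − 83°) = 0.1209 / 0.2413 = 0.5009.
θ − 83° = arccos(√0.5009) = 44.9°, giving θ ≈ 83 + 44.9 = 127.9°.

θ ≈ 128°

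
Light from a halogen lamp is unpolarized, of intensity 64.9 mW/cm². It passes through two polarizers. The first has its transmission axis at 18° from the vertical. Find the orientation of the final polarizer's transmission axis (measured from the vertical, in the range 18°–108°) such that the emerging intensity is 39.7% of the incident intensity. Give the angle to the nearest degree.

θ ≈ 45°

Unpolarized light through the first polarizer → I₁ = ½ I₀, now polarized at 18°.
Need I₂/I₀ = 0.397, so cos²(θ − 18°) = 0.397 / 0.5 = 0.794.
θ − 18° = arccos(√0.794) = 27.0°, giving θ ≈ 18 + 27.0 = 45.0°.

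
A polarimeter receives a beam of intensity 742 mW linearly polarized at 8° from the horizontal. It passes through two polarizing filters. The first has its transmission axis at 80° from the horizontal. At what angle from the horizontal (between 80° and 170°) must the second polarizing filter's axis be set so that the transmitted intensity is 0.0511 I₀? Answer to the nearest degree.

θ ≈ 123°

By Malus's law, I₁ = I₀ cos²(80° − 8°) = I₀ cos²(72°) = 0.09549 I₀.
Need I₂/I₀ = 0.0511, so cos²(θ − 80°) = 0.0511 / 0.09549 = 0.5351.
θ − 80° = arccos(√0.5351) = 43.0°, giving θ ≈ 80 + 43.0 = 123.0°.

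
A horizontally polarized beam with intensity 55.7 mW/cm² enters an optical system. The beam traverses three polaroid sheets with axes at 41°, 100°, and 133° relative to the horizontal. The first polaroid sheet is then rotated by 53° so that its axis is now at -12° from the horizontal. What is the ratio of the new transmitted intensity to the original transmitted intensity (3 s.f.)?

Before rotation:
I₁ = I₀ cos²(41° − 0°) = I₀ cos²(41°) = 0.5696 I₀.
I₂ = I₁ cos²(100° − 41°) = 0.5696 I₀ · cos²(59°) = 0.1511 I₀.
I₃ = I₂ cos²(133° − 100°) = 0.1511 I₀ · cos²(33°) = 0.1063 I₀.
After rotation:
I₁ = I₀ cos²(-12° − 0°) = I₀ cos²(12°) = 0.9568 I₀.
Angle between axes 1 and 2: 68°. I₂ = 0.9568 I₀ · cos²(68°) = 0.1343 I₀.
I₃ = I₂ cos²(133° − 100°) = 0.1343 I₀ · cos²(33°) = 0.09444 I₀.
Ratio = 0.09444 / 0.1063 = 0.8886.

I_new/I_old ≈ 0.889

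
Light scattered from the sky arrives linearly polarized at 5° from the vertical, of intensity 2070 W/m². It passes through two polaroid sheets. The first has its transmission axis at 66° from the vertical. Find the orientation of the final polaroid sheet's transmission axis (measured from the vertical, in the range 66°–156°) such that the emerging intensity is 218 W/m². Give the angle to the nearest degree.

I₁ = I₀ cos²(66° − 5°) = I₀ cos²(61°) = 0.235 I₀.
Target fraction: 218 / 2070 W/m² = 0.1053 of I₀.
Need I₂/I₀ = 0.1053, so cos²(θ − 66°) = 0.1053 / 0.235 = 0.4481.
θ − 66° = arccos(√0.4481) = 48.0°, giving θ ≈ 66 + 48.0 = 114.0°.

θ ≈ 114°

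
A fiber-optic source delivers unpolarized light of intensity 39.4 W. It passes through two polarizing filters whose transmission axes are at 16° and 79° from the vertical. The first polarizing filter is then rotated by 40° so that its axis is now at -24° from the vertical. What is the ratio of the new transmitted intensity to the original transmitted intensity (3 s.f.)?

I_new/I_old ≈ 0.246

Before rotation:
Unpolarized light through the first polarizer → I₁ = ½ I₀, now polarized at 16°.
I₂ = I₁ cos²(79° − 16°) = 0.5 I₀ · cos²(63°) = 0.1031 I₀.
After rotation:
Unpolarized light through the first polarizer → I₁ = ½ I₀, now polarized at -24°.
Angle between axes 1 and 2: 77°. I₂ = 0.5 I₀ · cos²(77°) = 0.0253 I₀.
Ratio = 0.0253 / 0.1031 = 0.2455.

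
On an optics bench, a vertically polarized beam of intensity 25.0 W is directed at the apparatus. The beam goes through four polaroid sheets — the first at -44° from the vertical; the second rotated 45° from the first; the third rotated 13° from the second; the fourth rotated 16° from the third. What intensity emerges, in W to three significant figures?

I ≈ 5.67 W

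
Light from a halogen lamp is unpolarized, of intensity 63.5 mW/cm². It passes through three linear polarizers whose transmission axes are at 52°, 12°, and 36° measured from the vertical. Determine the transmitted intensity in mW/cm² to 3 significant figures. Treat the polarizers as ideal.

Unpolarized light through the first polarizer → I₁ = 63.5 mW/cm²/2 = 31.75 mW/cm², polarized at 52°.
I₂ = I₁ · cos²(40°) = 31.75 · 0.5868 = 18.63 mW/cm².
I₃ = I₂ · cos²(24°) = 18.63 · 0.8346 = 15.55 mW/cm².

I ≈ 15.5 mW/cm²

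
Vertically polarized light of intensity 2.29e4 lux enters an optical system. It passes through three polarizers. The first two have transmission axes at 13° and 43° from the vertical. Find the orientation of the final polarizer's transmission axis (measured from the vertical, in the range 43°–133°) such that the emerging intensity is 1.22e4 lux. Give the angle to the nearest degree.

θ ≈ 73°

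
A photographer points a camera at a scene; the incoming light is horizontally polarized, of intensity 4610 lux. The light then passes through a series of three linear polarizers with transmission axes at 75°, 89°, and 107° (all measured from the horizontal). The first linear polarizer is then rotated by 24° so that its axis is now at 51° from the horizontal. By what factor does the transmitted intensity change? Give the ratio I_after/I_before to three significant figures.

I_new/I_old ≈ 3.90

Before rotation:
I₁ = I₀ cos²(75° − 0°) = I₀ cos²(75°) = 0.06699 I₀.
I₂ = I₁ cos²(89° − 75°) = 0.06699 I₀ · cos²(14°) = 0.06307 I₀.
I₃ = I₂ cos²(107° − 89°) = 0.06307 I₀ · cos²(18°) = 0.05704 I₀.
After rotation:
I₁ = I₀ cos²(51° − 0°) = I₀ cos²(51°) = 0.396 I₀.
I₂ = I₁ cos²(89° − 51°) = 0.396 I₀ · cos²(38°) = 0.2459 I₀.
I₃ = I₂ cos²(107° − 89°) = 0.2459 I₀ · cos²(18°) = 0.2224 I₀.
Ratio = 0.2224 / 0.05704 = 3.899.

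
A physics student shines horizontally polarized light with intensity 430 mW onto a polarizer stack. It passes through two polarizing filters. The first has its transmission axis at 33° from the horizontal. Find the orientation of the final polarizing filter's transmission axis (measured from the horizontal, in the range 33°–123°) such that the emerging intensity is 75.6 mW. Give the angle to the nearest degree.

θ ≈ 93°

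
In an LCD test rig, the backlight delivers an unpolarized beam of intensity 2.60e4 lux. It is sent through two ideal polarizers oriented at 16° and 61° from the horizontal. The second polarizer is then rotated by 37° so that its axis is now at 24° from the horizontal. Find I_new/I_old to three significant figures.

I_new/I_old ≈ 1.96

Before rotation:
Unpolarized light through the first polarizer → I₁ = ½ I₀, now polarized at 16°.
I₂ = I₁ cos²(61° − 16°) = 0.5 I₀ · cos²(45°) = 0.25 I₀.
After rotation:
Unpolarized light through the first polarizer → I₁ = ½ I₀, now polarized at 16°.
I₂ = I₁ cos²(24° − 16°) = 0.5 I₀ · cos²(8°) = 0.4903 I₀.
Ratio = 0.4903 / 0.25 = 1.961.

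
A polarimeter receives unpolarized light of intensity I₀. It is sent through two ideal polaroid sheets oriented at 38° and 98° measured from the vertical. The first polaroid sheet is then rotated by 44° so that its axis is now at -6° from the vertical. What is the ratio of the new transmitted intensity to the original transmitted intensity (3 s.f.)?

I_new/I_old ≈ 0.234

Before rotation:
Unpolarized light through the first polarizer → I₁ = ½ I₀, now polarized at 38°.
I₂ = I₁ cos²(98° − 38°) = 0.5 I₀ · cos²(60°) = 0.125 I₀.
After rotation:
Unpolarized light through the first polarizer → I₁ = ½ I₀, now polarized at -6°.
Angle between axes 1 and 2: 76°. I₂ = 0.5 I₀ · cos²(76°) = 0.02926 I₀.
Ratio = 0.02926 / 0.125 = 0.2341.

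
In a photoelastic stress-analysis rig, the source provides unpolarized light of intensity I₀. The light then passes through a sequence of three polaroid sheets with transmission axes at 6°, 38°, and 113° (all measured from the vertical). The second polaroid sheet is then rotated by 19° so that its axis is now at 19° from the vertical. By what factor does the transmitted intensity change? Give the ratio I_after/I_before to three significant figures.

I_new/I_old ≈ 0.0959

Before rotation:
Unpolarized light through the first polarizer → I₁ = ½ I₀, now polarized at 6°.
I₂ = I₁ cos²(38° − 6°) = 0.5 I₀ · cos²(32°) = 0.3596 I₀.
I₃ = I₂ cos²(113° − 38°) = 0.3596 I₀ · cos²(75°) = 0.02409 I₀.
After rotation:
Unpolarized light through the first polarizer → I₁ = ½ I₀, now polarized at 6°.
I₂ = I₁ cos²(19° − 6°) = 0.5 I₀ · cos²(13°) = 0.4747 I₀.
Angle between axes 2 and 3: 86°. I₃ = 0.4747 I₀ · cos²(86°) = 0.00231 I₀.
Ratio = 0.00231 / 0.02409 = 0.09589.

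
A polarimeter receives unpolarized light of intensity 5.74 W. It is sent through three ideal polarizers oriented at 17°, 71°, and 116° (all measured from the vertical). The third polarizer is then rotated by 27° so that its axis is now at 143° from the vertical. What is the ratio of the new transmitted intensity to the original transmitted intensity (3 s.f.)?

Before rotation:
Unpolarized light through the first polarizer → I₁ = ½ I₀, now polarized at 17°.
I₂ = I₁ cos²(71° − 17°) = 0.5 I₀ · cos²(54°) = 0.1727 I₀.
I₃ = I₂ cos²(116° − 71°) = 0.1727 I₀ · cos²(45°) = 0.08637 I₀.
After rotation:
Unpolarized light through the first polarizer → I₁ = ½ I₀, now polarized at 17°.
I₂ = I₁ cos²(71° − 17°) = 0.5 I₀ · cos²(54°) = 0.1727 I₀.
I₃ = I₂ cos²(143° − 71°) = 0.1727 I₀ · cos²(72°) = 0.0165 I₀.
Ratio = 0.0165 / 0.08637 = 0.191.

I_new/I_old ≈ 0.191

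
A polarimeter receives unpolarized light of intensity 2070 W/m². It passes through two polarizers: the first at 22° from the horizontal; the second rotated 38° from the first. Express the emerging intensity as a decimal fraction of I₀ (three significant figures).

Unpolarized light through the first polarizer → I₁ = 2070 W/m²/2 = 1035 W/m², polarized at 22°.
I₂ = I₁ · cos²(38°) = 1035 · 0.621 = 642.7 W/m².
Transmitted fraction = 0.3105.

I/I₀ ≈ 0.310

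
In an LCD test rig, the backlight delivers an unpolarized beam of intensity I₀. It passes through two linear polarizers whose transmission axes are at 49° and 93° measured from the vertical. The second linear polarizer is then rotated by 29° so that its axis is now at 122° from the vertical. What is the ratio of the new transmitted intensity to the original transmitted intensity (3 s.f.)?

I_new/I_old ≈ 0.165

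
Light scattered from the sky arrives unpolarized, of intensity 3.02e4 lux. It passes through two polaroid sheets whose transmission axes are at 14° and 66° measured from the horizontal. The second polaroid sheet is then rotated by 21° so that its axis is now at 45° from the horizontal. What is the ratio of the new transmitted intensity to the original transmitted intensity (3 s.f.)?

Before rotation:
Unpolarized light through the first polarizer → I₁ = ½ I₀, now polarized at 14°.
I₂ = I₁ cos²(66° − 14°) = 0.5 I₀ · cos²(52°) = 0.1895 I₀.
After rotation:
Unpolarized light through the first polarizer → I₁ = ½ I₀, now polarized at 14°.
I₂ = I₁ cos²(45° − 14°) = 0.5 I₀ · cos²(31°) = 0.3674 I₀.
Ratio = 0.3674 / 0.1895 = 1.938.

I_new/I_old ≈ 1.94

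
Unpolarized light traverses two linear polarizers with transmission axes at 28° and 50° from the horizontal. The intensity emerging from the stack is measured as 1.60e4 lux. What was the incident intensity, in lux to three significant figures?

Unpolarized light through the first polarizer → I₁ = ½ I₀, now polarized at 28°.
I₂ = I₁ cos²(50° − 28°) = 0.5 I₀ · cos²(22°) = 0.4298 I₀.
So 1.60e4 lux = 0.4298 I₀, giving I₀ = 1.60e4/0.4298 = 3.722e+04 lux.

I₀ ≈ 3.72e4 lux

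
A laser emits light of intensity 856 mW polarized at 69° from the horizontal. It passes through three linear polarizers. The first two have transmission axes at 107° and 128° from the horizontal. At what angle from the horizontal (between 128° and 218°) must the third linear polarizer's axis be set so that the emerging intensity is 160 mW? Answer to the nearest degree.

By Malus's law, I₁ = I₀ cos²(107° − 69°) = I₀ cos²(38°) = 0.621 I₀.
I₂ = I₁ cos²(128° − 107°) = 0.621 I₀ · cos²(21°) = 0.5412 I₀.
Target fraction: 160 / 856 mW = 0.1869 of I₀.
Need I₃/I₀ = 0.1869, so cos²(θ − 128°) = 0.1869 / 0.5412 = 0.3454.
θ − 128° = arccos(√0.3454) = 54.0°, giving θ ≈ 128 + 54.0 = 182.0°.

θ ≈ 182°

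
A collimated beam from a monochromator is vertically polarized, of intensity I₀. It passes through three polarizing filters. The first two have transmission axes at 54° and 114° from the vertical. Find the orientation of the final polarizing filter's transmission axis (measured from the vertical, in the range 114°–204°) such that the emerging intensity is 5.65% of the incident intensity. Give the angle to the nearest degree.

I₁ = I₀ cos²(54° − 0°) = I₀ cos²(54°) = 0.3455 I₀.
I₂ = I₁ cos²(114° − 54°) = 0.3455 I₀ · cos²(60°) = 0.08637 I₀.
Need I₃/I₀ = 0.0565, so cos²(θ − 114°) = 0.0565 / 0.08637 = 0.6541.
θ − 114° = arccos(√0.6541) = 36.0°, giving θ ≈ 114 + 36.0 = 150.0°.

θ ≈ 150°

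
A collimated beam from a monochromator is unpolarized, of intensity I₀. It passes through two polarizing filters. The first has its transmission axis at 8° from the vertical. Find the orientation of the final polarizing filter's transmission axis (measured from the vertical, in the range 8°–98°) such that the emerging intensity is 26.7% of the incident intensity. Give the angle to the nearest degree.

Unpolarized light through the first polarizer → I₁ = ½ I₀, now polarized at 8°.
Need I₂/I₀ = 0.267, so cos²(θ − 8°) = 0.267 / 0.5 = 0.534.
θ − 8° = arccos(√0.534) = 43.1°, giving θ ≈ 8 + 43.1 = 51.1°.

θ ≈ 51°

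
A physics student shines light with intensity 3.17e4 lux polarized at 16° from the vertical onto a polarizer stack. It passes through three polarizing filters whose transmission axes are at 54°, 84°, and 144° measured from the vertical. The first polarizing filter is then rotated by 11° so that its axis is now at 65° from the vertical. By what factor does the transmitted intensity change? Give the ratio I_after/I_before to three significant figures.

I_new/I_old ≈ 0.826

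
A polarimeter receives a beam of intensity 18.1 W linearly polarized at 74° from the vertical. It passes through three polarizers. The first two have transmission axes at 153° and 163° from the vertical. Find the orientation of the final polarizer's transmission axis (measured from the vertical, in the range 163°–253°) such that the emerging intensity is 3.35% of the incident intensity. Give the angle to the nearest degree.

By Malus's law, I₁ = I₀ cos²(153° − 74°) = I₀ cos²(79°) = 0.03641 I₀.
I₂ = I₁ cos²(163° − 153°) = 0.03641 I₀ · cos²(10°) = 0.03531 I₀.
Need I₃/I₀ = 0.0335, so cos²(θ − 163°) = 0.0335 / 0.03531 = 0.9487.
θ − 163° = arccos(√0.9487) = 13.1°, giving θ ≈ 163 + 13.1 = 176.1°.

θ ≈ 176°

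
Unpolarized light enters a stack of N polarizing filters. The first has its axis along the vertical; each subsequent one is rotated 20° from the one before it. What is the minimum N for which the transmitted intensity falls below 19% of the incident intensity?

N = 9

First polarizer halves the unpolarized light: factor 1/2.
Each further stage multiplies by cos²(20°) = 0.883.
After N polarizers: T = 0.5·0.883^(N−1). Require T < 0.19 ⇒ N−1 > ln(0.19/0.5)/ln(0.883) = 7.78, so N−1 ≥ 8 and N = 9.
Check: N=9 gives T = 0.1848 < 0.19; N=8 gives T = 0.2093.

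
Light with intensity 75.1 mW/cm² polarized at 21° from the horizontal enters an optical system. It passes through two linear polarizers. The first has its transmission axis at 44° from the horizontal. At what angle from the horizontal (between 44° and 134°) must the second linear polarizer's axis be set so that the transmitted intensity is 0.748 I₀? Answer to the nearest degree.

I₁ = I₀ cos²(44° − 21°) = I₀ cos²(23°) = 0.8473 I₀.
Need I₂/I₀ = 0.748, so cos²(θ − 44°) = 0.748 / 0.8473 = 0.8828.
θ − 44° = arccos(√0.8828) = 20.0°, giving θ ≈ 44 + 20.0 = 64.0°.

θ ≈ 64°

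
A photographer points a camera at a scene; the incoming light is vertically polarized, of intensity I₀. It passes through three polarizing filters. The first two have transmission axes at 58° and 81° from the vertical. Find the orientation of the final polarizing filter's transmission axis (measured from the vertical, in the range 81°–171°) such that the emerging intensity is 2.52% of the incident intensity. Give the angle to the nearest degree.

θ ≈ 152°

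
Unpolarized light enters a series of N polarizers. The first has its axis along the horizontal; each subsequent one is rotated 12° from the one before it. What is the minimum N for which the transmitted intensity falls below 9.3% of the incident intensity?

N = 40

First polarizer halves the unpolarized light: factor 1/2.
Each further stage multiplies by cos²(12°) = 0.9568.
After N polarizers: T = 0.5·0.9568^(N−1). Require T < 0.093 ⇒ N−1 > ln(0.093/0.5)/ln(0.9568) = 38.06, so N−1 ≥ 39 and N = 40.
Check: N=40 gives T = 0.08923 < 0.093; N=39 gives T = 0.09326.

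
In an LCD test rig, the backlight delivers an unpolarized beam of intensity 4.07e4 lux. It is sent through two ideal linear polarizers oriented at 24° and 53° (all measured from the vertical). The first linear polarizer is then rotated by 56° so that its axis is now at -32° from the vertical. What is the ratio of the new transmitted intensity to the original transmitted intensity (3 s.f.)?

Before rotation:
Unpolarized light through the first polarizer → I₁ = ½ I₀, now polarized at 24°.
I₂ = I₁ cos²(53° − 24°) = 0.5 I₀ · cos²(29°) = 0.3825 I₀.
After rotation:
Unpolarized light through the first polarizer → I₁ = ½ I₀, now polarized at -32°.
I₂ = I₁ cos²(53° + 32°) = 0.5 I₀ · cos²(85°) = 0.003798 I₀.
Ratio = 0.003798 / 0.3825 = 0.00993.

I_new/I_old ≈ 0.00993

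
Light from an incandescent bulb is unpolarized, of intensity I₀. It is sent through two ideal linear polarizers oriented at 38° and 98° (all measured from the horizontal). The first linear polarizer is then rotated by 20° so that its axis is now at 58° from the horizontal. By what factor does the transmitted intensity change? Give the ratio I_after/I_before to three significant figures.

I_new/I_old ≈ 2.35

Before rotation:
Unpolarized light through the first polarizer → I₁ = ½ I₀, now polarized at 38°.
I₂ = I₁ cos²(98° − 38°) = 0.5 I₀ · cos²(60°) = 0.125 I₀.
After rotation:
Unpolarized light through the first polarizer → I₁ = ½ I₀, now polarized at 58°.
I₂ = I₁ cos²(98° − 58°) = 0.5 I₀ · cos²(40°) = 0.2934 I₀.
Ratio = 0.2934 / 0.125 = 2.347.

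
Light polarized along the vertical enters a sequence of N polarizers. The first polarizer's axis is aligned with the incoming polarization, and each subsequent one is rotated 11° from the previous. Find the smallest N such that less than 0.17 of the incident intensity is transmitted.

N = 49

First polarizer is aligned with the polarization: full transmission.
Each further stage multiplies by cos²(11°) = 0.9636.
After N polarizers: T = 0.9636^(N−1). Require T < 0.17 ⇒ N−1 > ln(0.17)/ln(0.9636) = 47.78, so N−1 ≥ 48 and N = 49.
Check: N=49 gives T = 0.1686 < 0.17; N=48 gives T = 0.175.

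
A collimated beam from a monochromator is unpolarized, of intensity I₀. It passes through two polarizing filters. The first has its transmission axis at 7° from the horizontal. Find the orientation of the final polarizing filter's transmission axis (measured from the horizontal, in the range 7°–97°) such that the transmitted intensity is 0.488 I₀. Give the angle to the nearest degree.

Unpolarized light through the first polarizer → I₁ = ½ I₀, now polarized at 7°.
Need I₂/I₀ = 0.488, so cos²(θ − 7°) = 0.488 / 0.5 = 0.976.
θ − 7° = arccos(√0.976) = 8.9°, giving θ ≈ 7 + 8.9 = 15.9°.

θ ≈ 16°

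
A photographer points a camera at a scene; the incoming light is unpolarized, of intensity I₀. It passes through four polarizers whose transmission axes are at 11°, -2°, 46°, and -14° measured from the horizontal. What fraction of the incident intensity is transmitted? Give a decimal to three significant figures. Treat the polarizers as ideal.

Unpolarized light through the first polarizer → I₁ = ½ I₀, now polarized at 11°.
I₂ = I₁ cos²(-2° − 11°) = 0.5 I₀ · cos²(13°) = 0.4747 I₀.
I₃ = I₂ cos²(46° + 2°) = 0.4747 I₀ · cos²(48°) = 0.2125 I₀.
I₄ = I₃ cos²(-14° − 46°) = 0.2125 I₀ · cos²(60°) = 0.05313 I₀.
Transmitted fraction = 0.05313.

≈ 0.0531 I₀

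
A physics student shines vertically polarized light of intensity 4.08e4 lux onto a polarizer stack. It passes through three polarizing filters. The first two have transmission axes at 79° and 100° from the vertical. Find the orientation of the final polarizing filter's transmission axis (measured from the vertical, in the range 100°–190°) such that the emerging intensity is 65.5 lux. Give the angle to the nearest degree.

θ ≈ 177°

By Malus's law, I₁ = I₀ cos²(79° − 0°) = I₀ cos²(79°) = 0.03641 I₀.
I₂ = I₁ cos²(100° − 79°) = 0.03641 I₀ · cos²(21°) = 0.03173 I₀.
Target fraction: 65.5 / 4.08e4 lux = 0.001605 of I₀.
Need I₃/I₀ = 0.001605, so cos²(θ − 100°) = 0.001605 / 0.03173 = 0.05059.
θ − 100° = arccos(√0.05059) = 77.0°, giving θ ≈ 100 + 77.0 = 177.0°.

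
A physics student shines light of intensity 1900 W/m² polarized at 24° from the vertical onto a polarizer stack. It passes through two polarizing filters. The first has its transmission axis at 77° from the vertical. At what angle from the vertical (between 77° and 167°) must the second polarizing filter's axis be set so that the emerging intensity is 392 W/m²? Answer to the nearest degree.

I₁ = I₀ cos²(77° − 24°) = I₀ cos²(53°) = 0.3622 I₀.
Target fraction: 392 / 1900 W/m² = 0.2063 of I₀.
Need I₂/I₀ = 0.2063, so cos²(θ − 77°) = 0.2063 / 0.3622 = 0.5696.
θ − 77° = arccos(√0.5696) = 41.0°, giving θ ≈ 77 + 41.0 = 118.0°.

θ ≈ 118°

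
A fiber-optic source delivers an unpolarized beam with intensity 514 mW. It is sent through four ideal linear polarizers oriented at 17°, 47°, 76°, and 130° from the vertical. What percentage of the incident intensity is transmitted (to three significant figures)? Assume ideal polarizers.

Unpolarized light through the first polarizer → I₁ = 514 mW/2 = 257 mW, polarized at 17°.
I₂ = I₁ · cos²(30°) = 257 · 0.75 = 192.8 mW.
I₃ = I₂ · cos²(29°) = 192.8 · 0.765 = 147.4 mW.
I₄ = I₃ · cos²(54°) = 147.4 · 0.3455 = 50.94 mW.
That is 9.911% of the incident intensity.

≈ 9.91%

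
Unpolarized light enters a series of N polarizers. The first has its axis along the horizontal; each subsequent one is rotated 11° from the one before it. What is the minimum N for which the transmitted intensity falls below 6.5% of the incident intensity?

N = 57

First polarizer halves the unpolarized light: factor 1/2.
Each further stage multiplies by cos²(11°) = 0.9636.
After N polarizers: T = 0.5·0.9636^(N−1). Require T < 0.065 ⇒ N−1 > ln(0.065/0.5)/ln(0.9636) = 55.01, so N−1 ≥ 56 and N = 57.
Check: N=57 gives T = 0.06266 < 0.065; N=56 gives T = 0.06503.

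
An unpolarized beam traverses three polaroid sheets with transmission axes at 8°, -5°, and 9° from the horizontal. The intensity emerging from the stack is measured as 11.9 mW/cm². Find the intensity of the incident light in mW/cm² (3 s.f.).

I₀ ≈ 26.6 mW/cm²

Unpolarized light through the first polarizer → I₁ = ½ I₀, now polarized at 8°.
I₂ = I₁ cos²(-5° − 8°) = 0.5 I₀ · cos²(13°) = 0.4747 I₀.
I₃ = I₂ cos²(9° + 5°) = 0.4747 I₀ · cos²(14°) = 0.4469 I₀.
So 11.9 mW/cm² = 0.4469 I₀, giving I₀ = 11.9/0.4469 = 26.63 mW/cm².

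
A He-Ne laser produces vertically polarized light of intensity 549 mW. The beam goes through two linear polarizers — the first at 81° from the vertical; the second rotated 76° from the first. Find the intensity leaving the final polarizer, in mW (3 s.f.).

I₁ = 549 mW · cos²(81°) = 13.43 mW.
I₂ = I₁ · cos²(76°) = 13.43 · 0.05853 = 0.7863 mW.

I ≈ 0.786 mW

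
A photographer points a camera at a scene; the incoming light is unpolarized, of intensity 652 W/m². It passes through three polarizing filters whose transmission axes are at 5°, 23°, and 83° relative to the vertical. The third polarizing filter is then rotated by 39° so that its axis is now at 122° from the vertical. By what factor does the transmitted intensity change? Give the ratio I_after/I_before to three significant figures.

I_new/I_old ≈ 0.0979

Before rotation:
Unpolarized light through the first polarizer → I₁ = ½ I₀, now polarized at 5°.
I₂ = I₁ cos²(23° − 5°) = 0.5 I₀ · cos²(18°) = 0.4523 I₀.
I₃ = I₂ cos²(83° − 23°) = 0.4523 I₀ · cos²(60°) = 0.1131 I₀.
After rotation:
Unpolarized light through the first polarizer → I₁ = ½ I₀, now polarized at 5°.
I₂ = I₁ cos²(23° − 5°) = 0.5 I₀ · cos²(18°) = 0.4523 I₀.
Angle between axes 2 and 3: 81°. I₃ = 0.4523 I₀ · cos²(81°) = 0.01107 I₀.
Ratio = 0.01107 / 0.1131 = 0.09789.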